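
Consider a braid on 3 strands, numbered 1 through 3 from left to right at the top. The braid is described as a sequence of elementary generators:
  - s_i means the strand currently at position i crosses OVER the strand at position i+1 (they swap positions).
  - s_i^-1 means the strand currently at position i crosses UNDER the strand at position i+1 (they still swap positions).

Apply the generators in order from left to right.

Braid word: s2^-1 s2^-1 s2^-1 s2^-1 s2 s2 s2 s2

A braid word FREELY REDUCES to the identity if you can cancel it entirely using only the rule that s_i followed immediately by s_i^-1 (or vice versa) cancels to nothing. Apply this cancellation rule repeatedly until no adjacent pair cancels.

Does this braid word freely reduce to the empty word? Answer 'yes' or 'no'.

Answer: yes

Derivation:
Gen 1 (s2^-1): push. Stack: [s2^-1]
Gen 2 (s2^-1): push. Stack: [s2^-1 s2^-1]
Gen 3 (s2^-1): push. Stack: [s2^-1 s2^-1 s2^-1]
Gen 4 (s2^-1): push. Stack: [s2^-1 s2^-1 s2^-1 s2^-1]
Gen 5 (s2): cancels prior s2^-1. Stack: [s2^-1 s2^-1 s2^-1]
Gen 6 (s2): cancels prior s2^-1. Stack: [s2^-1 s2^-1]
Gen 7 (s2): cancels prior s2^-1. Stack: [s2^-1]
Gen 8 (s2): cancels prior s2^-1. Stack: []
Reduced word: (empty)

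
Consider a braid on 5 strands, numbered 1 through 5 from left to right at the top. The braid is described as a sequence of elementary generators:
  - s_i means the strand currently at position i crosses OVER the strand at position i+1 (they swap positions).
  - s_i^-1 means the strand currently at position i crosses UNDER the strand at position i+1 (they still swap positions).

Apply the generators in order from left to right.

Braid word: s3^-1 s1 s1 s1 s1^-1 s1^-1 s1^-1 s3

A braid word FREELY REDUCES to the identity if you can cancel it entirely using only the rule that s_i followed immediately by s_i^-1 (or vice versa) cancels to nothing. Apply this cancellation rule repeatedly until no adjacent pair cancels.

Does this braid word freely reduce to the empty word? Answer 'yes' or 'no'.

Gen 1 (s3^-1): push. Stack: [s3^-1]
Gen 2 (s1): push. Stack: [s3^-1 s1]
Gen 3 (s1): push. Stack: [s3^-1 s1 s1]
Gen 4 (s1): push. Stack: [s3^-1 s1 s1 s1]
Gen 5 (s1^-1): cancels prior s1. Stack: [s3^-1 s1 s1]
Gen 6 (s1^-1): cancels prior s1. Stack: [s3^-1 s1]
Gen 7 (s1^-1): cancels prior s1. Stack: [s3^-1]
Gen 8 (s3): cancels prior s3^-1. Stack: []
Reduced word: (empty)

Answer: yes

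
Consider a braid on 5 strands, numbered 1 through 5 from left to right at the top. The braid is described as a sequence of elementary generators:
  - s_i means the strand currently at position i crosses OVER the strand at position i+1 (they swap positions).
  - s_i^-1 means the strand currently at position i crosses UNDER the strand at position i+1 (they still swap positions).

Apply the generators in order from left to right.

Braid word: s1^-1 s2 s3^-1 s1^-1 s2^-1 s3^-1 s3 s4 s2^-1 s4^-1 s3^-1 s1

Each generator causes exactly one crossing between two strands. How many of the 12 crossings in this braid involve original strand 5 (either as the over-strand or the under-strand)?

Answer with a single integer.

Gen 1: crossing 1x2. Involves strand 5? no. Count so far: 0
Gen 2: crossing 1x3. Involves strand 5? no. Count so far: 0
Gen 3: crossing 1x4. Involves strand 5? no. Count so far: 0
Gen 4: crossing 2x3. Involves strand 5? no. Count so far: 0
Gen 5: crossing 2x4. Involves strand 5? no. Count so far: 0
Gen 6: crossing 2x1. Involves strand 5? no. Count so far: 0
Gen 7: crossing 1x2. Involves strand 5? no. Count so far: 0
Gen 8: crossing 1x5. Involves strand 5? yes. Count so far: 1
Gen 9: crossing 4x2. Involves strand 5? no. Count so far: 1
Gen 10: crossing 5x1. Involves strand 5? yes. Count so far: 2
Gen 11: crossing 4x1. Involves strand 5? no. Count so far: 2
Gen 12: crossing 3x2. Involves strand 5? no. Count so far: 2

Answer: 2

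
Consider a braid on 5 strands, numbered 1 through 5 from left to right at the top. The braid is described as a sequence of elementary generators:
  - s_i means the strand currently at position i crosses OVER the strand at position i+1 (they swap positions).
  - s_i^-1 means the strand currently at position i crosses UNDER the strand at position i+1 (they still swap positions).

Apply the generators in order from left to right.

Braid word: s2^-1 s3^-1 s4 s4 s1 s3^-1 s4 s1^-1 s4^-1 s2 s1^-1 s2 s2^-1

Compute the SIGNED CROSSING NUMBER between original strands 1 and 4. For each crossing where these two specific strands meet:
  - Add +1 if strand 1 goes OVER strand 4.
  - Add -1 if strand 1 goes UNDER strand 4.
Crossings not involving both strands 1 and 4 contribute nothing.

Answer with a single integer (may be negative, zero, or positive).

Answer: 0

Derivation:
Gen 1: crossing 2x3. Both 1&4? no. Sum: 0
Gen 2: crossing 2x4. Both 1&4? no. Sum: 0
Gen 3: crossing 2x5. Both 1&4? no. Sum: 0
Gen 4: crossing 5x2. Both 1&4? no. Sum: 0
Gen 5: crossing 1x3. Both 1&4? no. Sum: 0
Gen 6: crossing 4x2. Both 1&4? no. Sum: 0
Gen 7: crossing 4x5. Both 1&4? no. Sum: 0
Gen 8: crossing 3x1. Both 1&4? no. Sum: 0
Gen 9: crossing 5x4. Both 1&4? no. Sum: 0
Gen 10: crossing 3x2. Both 1&4? no. Sum: 0
Gen 11: crossing 1x2. Both 1&4? no. Sum: 0
Gen 12: crossing 1x3. Both 1&4? no. Sum: 0
Gen 13: crossing 3x1. Both 1&4? no. Sum: 0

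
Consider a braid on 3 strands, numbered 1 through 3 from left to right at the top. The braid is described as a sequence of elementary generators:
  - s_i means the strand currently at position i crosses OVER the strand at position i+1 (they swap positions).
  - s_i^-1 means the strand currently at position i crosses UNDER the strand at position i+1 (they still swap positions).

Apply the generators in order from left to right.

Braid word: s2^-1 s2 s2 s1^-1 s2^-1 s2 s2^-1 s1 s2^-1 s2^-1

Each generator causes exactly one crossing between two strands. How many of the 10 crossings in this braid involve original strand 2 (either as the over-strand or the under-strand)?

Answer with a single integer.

Gen 1: crossing 2x3. Involves strand 2? yes. Count so far: 1
Gen 2: crossing 3x2. Involves strand 2? yes. Count so far: 2
Gen 3: crossing 2x3. Involves strand 2? yes. Count so far: 3
Gen 4: crossing 1x3. Involves strand 2? no. Count so far: 3
Gen 5: crossing 1x2. Involves strand 2? yes. Count so far: 4
Gen 6: crossing 2x1. Involves strand 2? yes. Count so far: 5
Gen 7: crossing 1x2. Involves strand 2? yes. Count so far: 6
Gen 8: crossing 3x2. Involves strand 2? yes. Count so far: 7
Gen 9: crossing 3x1. Involves strand 2? no. Count so far: 7
Gen 10: crossing 1x3. Involves strand 2? no. Count so far: 7

Answer: 7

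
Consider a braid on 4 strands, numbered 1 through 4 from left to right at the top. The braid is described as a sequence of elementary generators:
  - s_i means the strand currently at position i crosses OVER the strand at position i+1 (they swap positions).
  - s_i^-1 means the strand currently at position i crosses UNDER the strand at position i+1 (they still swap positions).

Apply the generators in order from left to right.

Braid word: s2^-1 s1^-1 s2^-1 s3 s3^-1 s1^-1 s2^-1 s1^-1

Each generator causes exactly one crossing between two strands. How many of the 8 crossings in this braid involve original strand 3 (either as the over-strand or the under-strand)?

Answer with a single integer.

Answer: 4

Derivation:
Gen 1: crossing 2x3. Involves strand 3? yes. Count so far: 1
Gen 2: crossing 1x3. Involves strand 3? yes. Count so far: 2
Gen 3: crossing 1x2. Involves strand 3? no. Count so far: 2
Gen 4: crossing 1x4. Involves strand 3? no. Count so far: 2
Gen 5: crossing 4x1. Involves strand 3? no. Count so far: 2
Gen 6: crossing 3x2. Involves strand 3? yes. Count so far: 3
Gen 7: crossing 3x1. Involves strand 3? yes. Count so far: 4
Gen 8: crossing 2x1. Involves strand 3? no. Count so far: 4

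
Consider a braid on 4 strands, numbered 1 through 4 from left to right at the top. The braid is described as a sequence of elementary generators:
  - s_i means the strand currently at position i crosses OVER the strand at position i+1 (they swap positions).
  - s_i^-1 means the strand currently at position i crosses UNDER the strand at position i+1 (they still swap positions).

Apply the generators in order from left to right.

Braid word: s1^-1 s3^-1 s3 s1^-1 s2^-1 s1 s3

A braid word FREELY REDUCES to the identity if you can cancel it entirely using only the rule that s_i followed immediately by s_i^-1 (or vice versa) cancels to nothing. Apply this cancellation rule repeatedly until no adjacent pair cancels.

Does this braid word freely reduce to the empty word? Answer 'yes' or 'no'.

Answer: no

Derivation:
Gen 1 (s1^-1): push. Stack: [s1^-1]
Gen 2 (s3^-1): push. Stack: [s1^-1 s3^-1]
Gen 3 (s3): cancels prior s3^-1. Stack: [s1^-1]
Gen 4 (s1^-1): push. Stack: [s1^-1 s1^-1]
Gen 5 (s2^-1): push. Stack: [s1^-1 s1^-1 s2^-1]
Gen 6 (s1): push. Stack: [s1^-1 s1^-1 s2^-1 s1]
Gen 7 (s3): push. Stack: [s1^-1 s1^-1 s2^-1 s1 s3]
Reduced word: s1^-1 s1^-1 s2^-1 s1 s3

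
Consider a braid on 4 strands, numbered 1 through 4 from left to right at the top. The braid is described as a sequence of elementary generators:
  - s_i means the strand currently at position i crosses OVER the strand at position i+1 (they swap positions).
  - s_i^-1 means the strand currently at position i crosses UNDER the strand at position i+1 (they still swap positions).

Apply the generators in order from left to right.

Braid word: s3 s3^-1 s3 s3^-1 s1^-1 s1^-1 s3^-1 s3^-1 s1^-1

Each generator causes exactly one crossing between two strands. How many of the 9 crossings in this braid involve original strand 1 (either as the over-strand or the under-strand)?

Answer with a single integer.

Gen 1: crossing 3x4. Involves strand 1? no. Count so far: 0
Gen 2: crossing 4x3. Involves strand 1? no. Count so far: 0
Gen 3: crossing 3x4. Involves strand 1? no. Count so far: 0
Gen 4: crossing 4x3. Involves strand 1? no. Count so far: 0
Gen 5: crossing 1x2. Involves strand 1? yes. Count so far: 1
Gen 6: crossing 2x1. Involves strand 1? yes. Count so far: 2
Gen 7: crossing 3x4. Involves strand 1? no. Count so far: 2
Gen 8: crossing 4x3. Involves strand 1? no. Count so far: 2
Gen 9: crossing 1x2. Involves strand 1? yes. Count so far: 3

Answer: 3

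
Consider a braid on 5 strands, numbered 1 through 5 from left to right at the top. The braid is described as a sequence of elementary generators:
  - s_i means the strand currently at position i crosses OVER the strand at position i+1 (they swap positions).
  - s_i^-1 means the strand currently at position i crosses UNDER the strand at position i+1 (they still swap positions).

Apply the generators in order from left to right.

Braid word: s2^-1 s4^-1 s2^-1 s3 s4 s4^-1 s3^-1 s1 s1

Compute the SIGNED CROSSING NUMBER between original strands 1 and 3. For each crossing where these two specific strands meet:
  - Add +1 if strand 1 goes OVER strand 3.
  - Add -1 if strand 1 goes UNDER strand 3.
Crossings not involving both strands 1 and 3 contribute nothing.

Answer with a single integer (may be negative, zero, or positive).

Gen 1: crossing 2x3. Both 1&3? no. Sum: 0
Gen 2: crossing 4x5. Both 1&3? no. Sum: 0
Gen 3: crossing 3x2. Both 1&3? no. Sum: 0
Gen 4: crossing 3x5. Both 1&3? no. Sum: 0
Gen 5: crossing 3x4. Both 1&3? no. Sum: 0
Gen 6: crossing 4x3. Both 1&3? no. Sum: 0
Gen 7: crossing 5x3. Both 1&3? no. Sum: 0
Gen 8: crossing 1x2. Both 1&3? no. Sum: 0
Gen 9: crossing 2x1. Both 1&3? no. Sum: 0

Answer: 0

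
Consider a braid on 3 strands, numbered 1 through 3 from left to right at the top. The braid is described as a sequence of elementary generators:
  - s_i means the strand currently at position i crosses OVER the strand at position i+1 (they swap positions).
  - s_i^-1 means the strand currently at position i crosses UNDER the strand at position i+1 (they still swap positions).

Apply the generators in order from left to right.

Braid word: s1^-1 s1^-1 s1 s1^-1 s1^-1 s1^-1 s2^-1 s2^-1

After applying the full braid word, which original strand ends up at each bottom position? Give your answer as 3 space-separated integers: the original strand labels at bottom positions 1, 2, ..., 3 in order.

Gen 1 (s1^-1): strand 1 crosses under strand 2. Perm now: [2 1 3]
Gen 2 (s1^-1): strand 2 crosses under strand 1. Perm now: [1 2 3]
Gen 3 (s1): strand 1 crosses over strand 2. Perm now: [2 1 3]
Gen 4 (s1^-1): strand 2 crosses under strand 1. Perm now: [1 2 3]
Gen 5 (s1^-1): strand 1 crosses under strand 2. Perm now: [2 1 3]
Gen 6 (s1^-1): strand 2 crosses under strand 1. Perm now: [1 2 3]
Gen 7 (s2^-1): strand 2 crosses under strand 3. Perm now: [1 3 2]
Gen 8 (s2^-1): strand 3 crosses under strand 2. Perm now: [1 2 3]

Answer: 1 2 3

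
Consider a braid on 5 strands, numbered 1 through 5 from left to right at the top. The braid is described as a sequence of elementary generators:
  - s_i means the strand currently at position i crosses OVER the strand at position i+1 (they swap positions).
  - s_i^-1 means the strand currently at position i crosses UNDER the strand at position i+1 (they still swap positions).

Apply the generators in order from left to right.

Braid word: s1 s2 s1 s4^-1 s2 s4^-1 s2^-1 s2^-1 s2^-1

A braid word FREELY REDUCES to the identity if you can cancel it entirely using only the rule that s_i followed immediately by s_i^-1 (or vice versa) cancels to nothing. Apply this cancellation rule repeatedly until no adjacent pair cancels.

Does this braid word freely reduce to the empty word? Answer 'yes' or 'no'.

Gen 1 (s1): push. Stack: [s1]
Gen 2 (s2): push. Stack: [s1 s2]
Gen 3 (s1): push. Stack: [s1 s2 s1]
Gen 4 (s4^-1): push. Stack: [s1 s2 s1 s4^-1]
Gen 5 (s2): push. Stack: [s1 s2 s1 s4^-1 s2]
Gen 6 (s4^-1): push. Stack: [s1 s2 s1 s4^-1 s2 s4^-1]
Gen 7 (s2^-1): push. Stack: [s1 s2 s1 s4^-1 s2 s4^-1 s2^-1]
Gen 8 (s2^-1): push. Stack: [s1 s2 s1 s4^-1 s2 s4^-1 s2^-1 s2^-1]
Gen 9 (s2^-1): push. Stack: [s1 s2 s1 s4^-1 s2 s4^-1 s2^-1 s2^-1 s2^-1]
Reduced word: s1 s2 s1 s4^-1 s2 s4^-1 s2^-1 s2^-1 s2^-1

Answer: no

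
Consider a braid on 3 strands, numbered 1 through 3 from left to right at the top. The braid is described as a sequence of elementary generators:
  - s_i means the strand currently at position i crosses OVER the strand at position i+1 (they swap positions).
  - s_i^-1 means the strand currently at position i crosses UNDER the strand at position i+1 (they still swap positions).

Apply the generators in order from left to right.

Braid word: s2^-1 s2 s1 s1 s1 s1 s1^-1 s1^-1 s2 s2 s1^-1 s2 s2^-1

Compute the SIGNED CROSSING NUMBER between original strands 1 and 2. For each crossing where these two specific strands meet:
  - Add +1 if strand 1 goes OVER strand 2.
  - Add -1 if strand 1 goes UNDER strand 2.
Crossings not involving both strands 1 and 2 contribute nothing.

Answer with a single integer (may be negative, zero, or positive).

Answer: -1

Derivation:
Gen 1: crossing 2x3. Both 1&2? no. Sum: 0
Gen 2: crossing 3x2. Both 1&2? no. Sum: 0
Gen 3: 1 over 2. Both 1&2? yes. Contrib: +1. Sum: 1
Gen 4: 2 over 1. Both 1&2? yes. Contrib: -1. Sum: 0
Gen 5: 1 over 2. Both 1&2? yes. Contrib: +1. Sum: 1
Gen 6: 2 over 1. Both 1&2? yes. Contrib: -1. Sum: 0
Gen 7: 1 under 2. Both 1&2? yes. Contrib: -1. Sum: -1
Gen 8: 2 under 1. Both 1&2? yes. Contrib: +1. Sum: 0
Gen 9: crossing 2x3. Both 1&2? no. Sum: 0
Gen 10: crossing 3x2. Both 1&2? no. Sum: 0
Gen 11: 1 under 2. Both 1&2? yes. Contrib: -1. Sum: -1
Gen 12: crossing 1x3. Both 1&2? no. Sum: -1
Gen 13: crossing 3x1. Both 1&2? no. Sum: -1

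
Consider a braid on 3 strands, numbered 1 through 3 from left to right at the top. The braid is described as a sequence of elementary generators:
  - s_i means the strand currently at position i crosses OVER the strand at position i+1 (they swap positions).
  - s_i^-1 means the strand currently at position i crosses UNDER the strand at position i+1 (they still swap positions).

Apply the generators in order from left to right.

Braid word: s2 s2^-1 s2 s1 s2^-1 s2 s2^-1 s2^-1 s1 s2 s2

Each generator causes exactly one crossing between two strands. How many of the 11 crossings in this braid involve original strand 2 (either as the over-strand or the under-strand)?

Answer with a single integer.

Answer: 9

Derivation:
Gen 1: crossing 2x3. Involves strand 2? yes. Count so far: 1
Gen 2: crossing 3x2. Involves strand 2? yes. Count so far: 2
Gen 3: crossing 2x3. Involves strand 2? yes. Count so far: 3
Gen 4: crossing 1x3. Involves strand 2? no. Count so far: 3
Gen 5: crossing 1x2. Involves strand 2? yes. Count so far: 4
Gen 6: crossing 2x1. Involves strand 2? yes. Count so far: 5
Gen 7: crossing 1x2. Involves strand 2? yes. Count so far: 6
Gen 8: crossing 2x1. Involves strand 2? yes. Count so far: 7
Gen 9: crossing 3x1. Involves strand 2? no. Count so far: 7
Gen 10: crossing 3x2. Involves strand 2? yes. Count so far: 8
Gen 11: crossing 2x3. Involves strand 2? yes. Count so far: 9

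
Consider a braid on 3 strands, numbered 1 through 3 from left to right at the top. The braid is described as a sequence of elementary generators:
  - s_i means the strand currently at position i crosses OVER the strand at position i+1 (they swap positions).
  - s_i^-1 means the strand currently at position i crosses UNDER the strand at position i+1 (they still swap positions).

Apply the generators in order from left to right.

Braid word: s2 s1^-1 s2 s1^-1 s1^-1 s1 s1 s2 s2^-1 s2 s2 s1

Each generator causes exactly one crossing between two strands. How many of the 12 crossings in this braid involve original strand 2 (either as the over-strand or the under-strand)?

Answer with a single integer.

Answer: 11

Derivation:
Gen 1: crossing 2x3. Involves strand 2? yes. Count so far: 1
Gen 2: crossing 1x3. Involves strand 2? no. Count so far: 1
Gen 3: crossing 1x2. Involves strand 2? yes. Count so far: 2
Gen 4: crossing 3x2. Involves strand 2? yes. Count so far: 3
Gen 5: crossing 2x3. Involves strand 2? yes. Count so far: 4
Gen 6: crossing 3x2. Involves strand 2? yes. Count so far: 5
Gen 7: crossing 2x3. Involves strand 2? yes. Count so far: 6
Gen 8: crossing 2x1. Involves strand 2? yes. Count so far: 7
Gen 9: crossing 1x2. Involves strand 2? yes. Count so far: 8
Gen 10: crossing 2x1. Involves strand 2? yes. Count so far: 9
Gen 11: crossing 1x2. Involves strand 2? yes. Count so far: 10
Gen 12: crossing 3x2. Involves strand 2? yes. Count so far: 11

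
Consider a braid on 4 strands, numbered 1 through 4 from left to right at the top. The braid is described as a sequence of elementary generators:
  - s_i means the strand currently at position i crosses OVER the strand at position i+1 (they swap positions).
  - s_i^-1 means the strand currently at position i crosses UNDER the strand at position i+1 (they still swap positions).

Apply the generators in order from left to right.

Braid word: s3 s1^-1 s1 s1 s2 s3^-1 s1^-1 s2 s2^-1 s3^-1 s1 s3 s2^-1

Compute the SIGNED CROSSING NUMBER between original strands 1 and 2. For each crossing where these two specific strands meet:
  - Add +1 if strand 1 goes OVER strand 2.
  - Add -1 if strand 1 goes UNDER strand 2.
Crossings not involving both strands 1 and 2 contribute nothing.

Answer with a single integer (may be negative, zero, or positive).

Answer: -1

Derivation:
Gen 1: crossing 3x4. Both 1&2? no. Sum: 0
Gen 2: 1 under 2. Both 1&2? yes. Contrib: -1. Sum: -1
Gen 3: 2 over 1. Both 1&2? yes. Contrib: -1. Sum: -2
Gen 4: 1 over 2. Both 1&2? yes. Contrib: +1. Sum: -1
Gen 5: crossing 1x4. Both 1&2? no. Sum: -1
Gen 6: crossing 1x3. Both 1&2? no. Sum: -1
Gen 7: crossing 2x4. Both 1&2? no. Sum: -1
Gen 8: crossing 2x3. Both 1&2? no. Sum: -1
Gen 9: crossing 3x2. Both 1&2? no. Sum: -1
Gen 10: crossing 3x1. Both 1&2? no. Sum: -1
Gen 11: crossing 4x2. Both 1&2? no. Sum: -1
Gen 12: crossing 1x3. Both 1&2? no. Sum: -1
Gen 13: crossing 4x3. Both 1&2? no. Sum: -1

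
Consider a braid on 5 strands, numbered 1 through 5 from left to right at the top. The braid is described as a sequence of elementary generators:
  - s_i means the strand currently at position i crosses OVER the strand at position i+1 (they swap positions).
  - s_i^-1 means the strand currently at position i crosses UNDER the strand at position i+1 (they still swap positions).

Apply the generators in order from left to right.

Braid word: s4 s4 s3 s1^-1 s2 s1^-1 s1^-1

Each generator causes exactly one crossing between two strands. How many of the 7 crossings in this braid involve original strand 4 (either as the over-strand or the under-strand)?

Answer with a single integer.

Gen 1: crossing 4x5. Involves strand 4? yes. Count so far: 1
Gen 2: crossing 5x4. Involves strand 4? yes. Count so far: 2
Gen 3: crossing 3x4. Involves strand 4? yes. Count so far: 3
Gen 4: crossing 1x2. Involves strand 4? no. Count so far: 3
Gen 5: crossing 1x4. Involves strand 4? yes. Count so far: 4
Gen 6: crossing 2x4. Involves strand 4? yes. Count so far: 5
Gen 7: crossing 4x2. Involves strand 4? yes. Count so far: 6

Answer: 6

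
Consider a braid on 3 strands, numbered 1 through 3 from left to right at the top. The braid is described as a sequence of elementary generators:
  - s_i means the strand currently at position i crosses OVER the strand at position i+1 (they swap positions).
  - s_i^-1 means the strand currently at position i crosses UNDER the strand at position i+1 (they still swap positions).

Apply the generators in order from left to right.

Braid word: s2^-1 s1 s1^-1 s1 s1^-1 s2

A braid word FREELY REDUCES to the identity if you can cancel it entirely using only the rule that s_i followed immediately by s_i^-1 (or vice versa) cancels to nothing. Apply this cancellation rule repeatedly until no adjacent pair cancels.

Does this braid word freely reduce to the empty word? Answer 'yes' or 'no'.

Answer: yes

Derivation:
Gen 1 (s2^-1): push. Stack: [s2^-1]
Gen 2 (s1): push. Stack: [s2^-1 s1]
Gen 3 (s1^-1): cancels prior s1. Stack: [s2^-1]
Gen 4 (s1): push. Stack: [s2^-1 s1]
Gen 5 (s1^-1): cancels prior s1. Stack: [s2^-1]
Gen 6 (s2): cancels prior s2^-1. Stack: []
Reduced word: (empty)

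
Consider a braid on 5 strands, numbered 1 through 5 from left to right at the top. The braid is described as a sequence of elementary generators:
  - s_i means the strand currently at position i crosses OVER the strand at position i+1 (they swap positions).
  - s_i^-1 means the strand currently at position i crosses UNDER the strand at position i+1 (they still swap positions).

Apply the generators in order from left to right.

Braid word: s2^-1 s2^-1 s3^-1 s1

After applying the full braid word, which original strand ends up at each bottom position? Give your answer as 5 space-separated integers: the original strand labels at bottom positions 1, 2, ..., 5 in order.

Answer: 2 1 4 3 5

Derivation:
Gen 1 (s2^-1): strand 2 crosses under strand 3. Perm now: [1 3 2 4 5]
Gen 2 (s2^-1): strand 3 crosses under strand 2. Perm now: [1 2 3 4 5]
Gen 3 (s3^-1): strand 3 crosses under strand 4. Perm now: [1 2 4 3 5]
Gen 4 (s1): strand 1 crosses over strand 2. Perm now: [2 1 4 3 5]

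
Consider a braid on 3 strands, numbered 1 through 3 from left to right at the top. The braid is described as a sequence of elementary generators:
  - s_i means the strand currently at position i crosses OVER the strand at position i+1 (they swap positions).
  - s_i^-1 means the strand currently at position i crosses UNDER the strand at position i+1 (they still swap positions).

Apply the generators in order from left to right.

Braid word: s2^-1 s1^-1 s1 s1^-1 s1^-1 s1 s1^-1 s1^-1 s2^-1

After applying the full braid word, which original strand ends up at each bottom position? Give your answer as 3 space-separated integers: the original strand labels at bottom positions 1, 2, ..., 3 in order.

Gen 1 (s2^-1): strand 2 crosses under strand 3. Perm now: [1 3 2]
Gen 2 (s1^-1): strand 1 crosses under strand 3. Perm now: [3 1 2]
Gen 3 (s1): strand 3 crosses over strand 1. Perm now: [1 3 2]
Gen 4 (s1^-1): strand 1 crosses under strand 3. Perm now: [3 1 2]
Gen 5 (s1^-1): strand 3 crosses under strand 1. Perm now: [1 3 2]
Gen 6 (s1): strand 1 crosses over strand 3. Perm now: [3 1 2]
Gen 7 (s1^-1): strand 3 crosses under strand 1. Perm now: [1 3 2]
Gen 8 (s1^-1): strand 1 crosses under strand 3. Perm now: [3 1 2]
Gen 9 (s2^-1): strand 1 crosses under strand 2. Perm now: [3 2 1]

Answer: 3 2 1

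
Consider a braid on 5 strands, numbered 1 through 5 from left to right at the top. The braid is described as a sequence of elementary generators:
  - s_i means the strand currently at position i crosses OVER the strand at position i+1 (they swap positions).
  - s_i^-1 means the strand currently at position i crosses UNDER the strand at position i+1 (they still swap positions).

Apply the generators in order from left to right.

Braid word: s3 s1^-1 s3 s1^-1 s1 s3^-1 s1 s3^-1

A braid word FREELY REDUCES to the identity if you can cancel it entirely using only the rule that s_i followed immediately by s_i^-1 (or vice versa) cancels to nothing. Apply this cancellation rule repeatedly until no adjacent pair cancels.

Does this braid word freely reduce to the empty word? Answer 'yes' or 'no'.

Answer: yes

Derivation:
Gen 1 (s3): push. Stack: [s3]
Gen 2 (s1^-1): push. Stack: [s3 s1^-1]
Gen 3 (s3): push. Stack: [s3 s1^-1 s3]
Gen 4 (s1^-1): push. Stack: [s3 s1^-1 s3 s1^-1]
Gen 5 (s1): cancels prior s1^-1. Stack: [s3 s1^-1 s3]
Gen 6 (s3^-1): cancels prior s3. Stack: [s3 s1^-1]
Gen 7 (s1): cancels prior s1^-1. Stack: [s3]
Gen 8 (s3^-1): cancels prior s3. Stack: []
Reduced word: (empty)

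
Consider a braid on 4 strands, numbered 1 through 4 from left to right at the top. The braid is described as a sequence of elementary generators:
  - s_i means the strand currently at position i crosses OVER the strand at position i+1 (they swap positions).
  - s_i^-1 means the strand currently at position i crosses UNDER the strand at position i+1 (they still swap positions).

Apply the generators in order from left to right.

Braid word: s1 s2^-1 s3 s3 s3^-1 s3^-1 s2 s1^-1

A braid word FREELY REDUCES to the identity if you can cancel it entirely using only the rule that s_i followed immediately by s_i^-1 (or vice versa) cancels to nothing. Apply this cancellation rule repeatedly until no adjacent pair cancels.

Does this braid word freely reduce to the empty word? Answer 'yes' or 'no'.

Answer: yes

Derivation:
Gen 1 (s1): push. Stack: [s1]
Gen 2 (s2^-1): push. Stack: [s1 s2^-1]
Gen 3 (s3): push. Stack: [s1 s2^-1 s3]
Gen 4 (s3): push. Stack: [s1 s2^-1 s3 s3]
Gen 5 (s3^-1): cancels prior s3. Stack: [s1 s2^-1 s3]
Gen 6 (s3^-1): cancels prior s3. Stack: [s1 s2^-1]
Gen 7 (s2): cancels prior s2^-1. Stack: [s1]
Gen 8 (s1^-1): cancels prior s1. Stack: []
Reduced word: (empty)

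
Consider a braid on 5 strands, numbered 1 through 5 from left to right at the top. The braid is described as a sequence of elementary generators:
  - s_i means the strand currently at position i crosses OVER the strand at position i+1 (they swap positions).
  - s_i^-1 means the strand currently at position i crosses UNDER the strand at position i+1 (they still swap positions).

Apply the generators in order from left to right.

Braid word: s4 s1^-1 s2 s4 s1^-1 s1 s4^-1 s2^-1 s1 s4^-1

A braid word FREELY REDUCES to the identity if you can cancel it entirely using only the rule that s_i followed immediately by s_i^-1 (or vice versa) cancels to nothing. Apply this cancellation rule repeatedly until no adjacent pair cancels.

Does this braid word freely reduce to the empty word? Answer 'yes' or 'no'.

Gen 1 (s4): push. Stack: [s4]
Gen 2 (s1^-1): push. Stack: [s4 s1^-1]
Gen 3 (s2): push. Stack: [s4 s1^-1 s2]
Gen 4 (s4): push. Stack: [s4 s1^-1 s2 s4]
Gen 5 (s1^-1): push. Stack: [s4 s1^-1 s2 s4 s1^-1]
Gen 6 (s1): cancels prior s1^-1. Stack: [s4 s1^-1 s2 s4]
Gen 7 (s4^-1): cancels prior s4. Stack: [s4 s1^-1 s2]
Gen 8 (s2^-1): cancels prior s2. Stack: [s4 s1^-1]
Gen 9 (s1): cancels prior s1^-1. Stack: [s4]
Gen 10 (s4^-1): cancels prior s4. Stack: []
Reduced word: (empty)

Answer: yes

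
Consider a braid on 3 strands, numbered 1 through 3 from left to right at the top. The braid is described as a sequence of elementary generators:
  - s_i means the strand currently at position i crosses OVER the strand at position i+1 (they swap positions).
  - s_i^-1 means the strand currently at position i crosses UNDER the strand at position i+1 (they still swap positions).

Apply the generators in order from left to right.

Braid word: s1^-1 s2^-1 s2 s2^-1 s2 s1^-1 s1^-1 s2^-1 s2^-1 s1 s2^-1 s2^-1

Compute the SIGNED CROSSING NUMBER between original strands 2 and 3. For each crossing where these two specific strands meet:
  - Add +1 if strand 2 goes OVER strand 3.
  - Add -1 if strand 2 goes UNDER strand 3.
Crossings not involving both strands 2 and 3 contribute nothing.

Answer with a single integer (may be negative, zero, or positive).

Gen 1: crossing 1x2. Both 2&3? no. Sum: 0
Gen 2: crossing 1x3. Both 2&3? no. Sum: 0
Gen 3: crossing 3x1. Both 2&3? no. Sum: 0
Gen 4: crossing 1x3. Both 2&3? no. Sum: 0
Gen 5: crossing 3x1. Both 2&3? no. Sum: 0
Gen 6: crossing 2x1. Both 2&3? no. Sum: 0
Gen 7: crossing 1x2. Both 2&3? no. Sum: 0
Gen 8: crossing 1x3. Both 2&3? no. Sum: 0
Gen 9: crossing 3x1. Both 2&3? no. Sum: 0
Gen 10: crossing 2x1. Both 2&3? no. Sum: 0
Gen 11: 2 under 3. Both 2&3? yes. Contrib: -1. Sum: -1
Gen 12: 3 under 2. Both 2&3? yes. Contrib: +1. Sum: 0

Answer: 0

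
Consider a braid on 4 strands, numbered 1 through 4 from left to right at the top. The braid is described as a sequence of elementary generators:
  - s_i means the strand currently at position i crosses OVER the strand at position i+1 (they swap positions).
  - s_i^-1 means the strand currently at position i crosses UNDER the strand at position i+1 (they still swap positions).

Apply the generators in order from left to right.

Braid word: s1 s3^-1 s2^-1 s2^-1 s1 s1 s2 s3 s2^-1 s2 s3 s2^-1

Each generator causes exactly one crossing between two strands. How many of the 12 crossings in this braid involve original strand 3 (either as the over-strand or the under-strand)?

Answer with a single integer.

Answer: 5

Derivation:
Gen 1: crossing 1x2. Involves strand 3? no. Count so far: 0
Gen 2: crossing 3x4. Involves strand 3? yes. Count so far: 1
Gen 3: crossing 1x4. Involves strand 3? no. Count so far: 1
Gen 4: crossing 4x1. Involves strand 3? no. Count so far: 1
Gen 5: crossing 2x1. Involves strand 3? no. Count so far: 1
Gen 6: crossing 1x2. Involves strand 3? no. Count so far: 1
Gen 7: crossing 1x4. Involves strand 3? no. Count so far: 1
Gen 8: crossing 1x3. Involves strand 3? yes. Count so far: 2
Gen 9: crossing 4x3. Involves strand 3? yes. Count so far: 3
Gen 10: crossing 3x4. Involves strand 3? yes. Count so far: 4
Gen 11: crossing 3x1. Involves strand 3? yes. Count so far: 5
Gen 12: crossing 4x1. Involves strand 3? no. Count so far: 5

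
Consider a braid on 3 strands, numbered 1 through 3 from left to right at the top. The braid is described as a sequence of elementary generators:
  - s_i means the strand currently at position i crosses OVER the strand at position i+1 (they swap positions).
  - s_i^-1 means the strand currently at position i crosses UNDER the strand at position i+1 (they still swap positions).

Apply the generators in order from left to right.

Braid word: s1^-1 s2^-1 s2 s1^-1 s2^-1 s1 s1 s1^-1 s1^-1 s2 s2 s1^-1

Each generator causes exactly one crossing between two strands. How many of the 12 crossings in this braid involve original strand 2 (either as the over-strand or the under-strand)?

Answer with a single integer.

Answer: 5

Derivation:
Gen 1: crossing 1x2. Involves strand 2? yes. Count so far: 1
Gen 2: crossing 1x3. Involves strand 2? no. Count so far: 1
Gen 3: crossing 3x1. Involves strand 2? no. Count so far: 1
Gen 4: crossing 2x1. Involves strand 2? yes. Count so far: 2
Gen 5: crossing 2x3. Involves strand 2? yes. Count so far: 3
Gen 6: crossing 1x3. Involves strand 2? no. Count so far: 3
Gen 7: crossing 3x1. Involves strand 2? no. Count so far: 3
Gen 8: crossing 1x3. Involves strand 2? no. Count so far: 3
Gen 9: crossing 3x1. Involves strand 2? no. Count so far: 3
Gen 10: crossing 3x2. Involves strand 2? yes. Count so far: 4
Gen 11: crossing 2x3. Involves strand 2? yes. Count so far: 5
Gen 12: crossing 1x3. Involves strand 2? no. Count so far: 5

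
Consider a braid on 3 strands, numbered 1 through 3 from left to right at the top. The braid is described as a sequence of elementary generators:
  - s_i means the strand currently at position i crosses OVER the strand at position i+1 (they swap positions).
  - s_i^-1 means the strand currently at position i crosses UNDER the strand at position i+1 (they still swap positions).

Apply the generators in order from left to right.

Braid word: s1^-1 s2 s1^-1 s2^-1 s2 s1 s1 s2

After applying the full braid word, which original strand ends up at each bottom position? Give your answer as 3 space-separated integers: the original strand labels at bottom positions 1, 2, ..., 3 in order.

Gen 1 (s1^-1): strand 1 crosses under strand 2. Perm now: [2 1 3]
Gen 2 (s2): strand 1 crosses over strand 3. Perm now: [2 3 1]
Gen 3 (s1^-1): strand 2 crosses under strand 3. Perm now: [3 2 1]
Gen 4 (s2^-1): strand 2 crosses under strand 1. Perm now: [3 1 2]
Gen 5 (s2): strand 1 crosses over strand 2. Perm now: [3 2 1]
Gen 6 (s1): strand 3 crosses over strand 2. Perm now: [2 3 1]
Gen 7 (s1): strand 2 crosses over strand 3. Perm now: [3 2 1]
Gen 8 (s2): strand 2 crosses over strand 1. Perm now: [3 1 2]

Answer: 3 1 2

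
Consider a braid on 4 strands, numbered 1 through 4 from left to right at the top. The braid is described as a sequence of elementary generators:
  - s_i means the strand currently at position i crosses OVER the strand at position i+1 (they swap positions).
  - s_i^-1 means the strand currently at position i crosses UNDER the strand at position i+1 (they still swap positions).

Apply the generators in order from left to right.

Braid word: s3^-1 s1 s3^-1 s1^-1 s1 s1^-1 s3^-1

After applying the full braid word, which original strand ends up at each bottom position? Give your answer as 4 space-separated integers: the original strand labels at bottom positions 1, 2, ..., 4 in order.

Answer: 1 2 4 3

Derivation:
Gen 1 (s3^-1): strand 3 crosses under strand 4. Perm now: [1 2 4 3]
Gen 2 (s1): strand 1 crosses over strand 2. Perm now: [2 1 4 3]
Gen 3 (s3^-1): strand 4 crosses under strand 3. Perm now: [2 1 3 4]
Gen 4 (s1^-1): strand 2 crosses under strand 1. Perm now: [1 2 3 4]
Gen 5 (s1): strand 1 crosses over strand 2. Perm now: [2 1 3 4]
Gen 6 (s1^-1): strand 2 crosses under strand 1. Perm now: [1 2 3 4]
Gen 7 (s3^-1): strand 3 crosses under strand 4. Perm now: [1 2 4 3]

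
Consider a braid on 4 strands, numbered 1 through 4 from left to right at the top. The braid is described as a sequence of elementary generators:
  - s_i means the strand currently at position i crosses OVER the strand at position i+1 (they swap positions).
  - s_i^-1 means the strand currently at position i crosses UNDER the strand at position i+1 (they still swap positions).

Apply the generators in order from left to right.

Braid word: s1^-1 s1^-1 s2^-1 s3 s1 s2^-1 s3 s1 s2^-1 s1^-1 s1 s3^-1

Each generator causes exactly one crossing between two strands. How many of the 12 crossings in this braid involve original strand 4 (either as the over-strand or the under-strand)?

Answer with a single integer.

Gen 1: crossing 1x2. Involves strand 4? no. Count so far: 0
Gen 2: crossing 2x1. Involves strand 4? no. Count so far: 0
Gen 3: crossing 2x3. Involves strand 4? no. Count so far: 0
Gen 4: crossing 2x4. Involves strand 4? yes. Count so far: 1
Gen 5: crossing 1x3. Involves strand 4? no. Count so far: 1
Gen 6: crossing 1x4. Involves strand 4? yes. Count so far: 2
Gen 7: crossing 1x2. Involves strand 4? no. Count so far: 2
Gen 8: crossing 3x4. Involves strand 4? yes. Count so far: 3
Gen 9: crossing 3x2. Involves strand 4? no. Count so far: 3
Gen 10: crossing 4x2. Involves strand 4? yes. Count so far: 4
Gen 11: crossing 2x4. Involves strand 4? yes. Count so far: 5
Gen 12: crossing 3x1. Involves strand 4? no. Count so far: 5

Answer: 5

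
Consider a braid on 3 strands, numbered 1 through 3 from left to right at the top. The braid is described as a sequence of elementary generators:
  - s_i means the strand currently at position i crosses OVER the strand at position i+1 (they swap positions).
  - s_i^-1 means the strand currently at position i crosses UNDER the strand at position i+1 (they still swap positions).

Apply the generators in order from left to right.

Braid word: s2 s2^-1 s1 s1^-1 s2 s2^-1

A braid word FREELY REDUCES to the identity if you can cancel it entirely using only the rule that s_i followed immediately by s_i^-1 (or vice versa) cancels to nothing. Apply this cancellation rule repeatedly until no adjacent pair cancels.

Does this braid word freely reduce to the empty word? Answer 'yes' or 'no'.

Gen 1 (s2): push. Stack: [s2]
Gen 2 (s2^-1): cancels prior s2. Stack: []
Gen 3 (s1): push. Stack: [s1]
Gen 4 (s1^-1): cancels prior s1. Stack: []
Gen 5 (s2): push. Stack: [s2]
Gen 6 (s2^-1): cancels prior s2. Stack: []
Reduced word: (empty)

Answer: yes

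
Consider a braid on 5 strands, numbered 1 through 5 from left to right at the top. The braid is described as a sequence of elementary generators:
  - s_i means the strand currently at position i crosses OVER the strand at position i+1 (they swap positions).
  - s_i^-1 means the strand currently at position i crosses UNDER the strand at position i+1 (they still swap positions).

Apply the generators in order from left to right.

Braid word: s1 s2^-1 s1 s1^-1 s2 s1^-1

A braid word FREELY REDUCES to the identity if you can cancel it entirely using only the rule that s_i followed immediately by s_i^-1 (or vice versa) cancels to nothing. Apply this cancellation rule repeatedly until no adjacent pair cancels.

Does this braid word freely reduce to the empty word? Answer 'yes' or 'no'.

Answer: yes

Derivation:
Gen 1 (s1): push. Stack: [s1]
Gen 2 (s2^-1): push. Stack: [s1 s2^-1]
Gen 3 (s1): push. Stack: [s1 s2^-1 s1]
Gen 4 (s1^-1): cancels prior s1. Stack: [s1 s2^-1]
Gen 5 (s2): cancels prior s2^-1. Stack: [s1]
Gen 6 (s1^-1): cancels prior s1. Stack: []
Reduced word: (empty)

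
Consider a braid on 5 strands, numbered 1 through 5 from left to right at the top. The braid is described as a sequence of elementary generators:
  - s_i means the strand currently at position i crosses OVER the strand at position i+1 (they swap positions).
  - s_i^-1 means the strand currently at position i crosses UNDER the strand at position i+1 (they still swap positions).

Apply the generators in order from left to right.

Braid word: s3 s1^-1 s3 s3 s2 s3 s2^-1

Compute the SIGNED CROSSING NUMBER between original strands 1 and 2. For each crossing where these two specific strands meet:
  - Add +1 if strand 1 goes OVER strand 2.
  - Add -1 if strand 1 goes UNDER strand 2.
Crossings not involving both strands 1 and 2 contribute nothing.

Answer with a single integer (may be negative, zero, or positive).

Gen 1: crossing 3x4. Both 1&2? no. Sum: 0
Gen 2: 1 under 2. Both 1&2? yes. Contrib: -1. Sum: -1
Gen 3: crossing 4x3. Both 1&2? no. Sum: -1
Gen 4: crossing 3x4. Both 1&2? no. Sum: -1
Gen 5: crossing 1x4. Both 1&2? no. Sum: -1
Gen 6: crossing 1x3. Both 1&2? no. Sum: -1
Gen 7: crossing 4x3. Both 1&2? no. Sum: -1

Answer: -1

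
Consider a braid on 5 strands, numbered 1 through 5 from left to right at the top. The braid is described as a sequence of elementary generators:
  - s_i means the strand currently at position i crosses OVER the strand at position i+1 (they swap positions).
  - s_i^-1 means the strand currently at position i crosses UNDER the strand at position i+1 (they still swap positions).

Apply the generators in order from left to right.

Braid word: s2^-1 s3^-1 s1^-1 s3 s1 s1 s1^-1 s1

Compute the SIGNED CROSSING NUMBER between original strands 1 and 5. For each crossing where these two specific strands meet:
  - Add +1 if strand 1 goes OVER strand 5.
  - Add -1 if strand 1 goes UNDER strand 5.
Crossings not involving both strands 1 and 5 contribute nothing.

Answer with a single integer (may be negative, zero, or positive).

Answer: 0

Derivation:
Gen 1: crossing 2x3. Both 1&5? no. Sum: 0
Gen 2: crossing 2x4. Both 1&5? no. Sum: 0
Gen 3: crossing 1x3. Both 1&5? no. Sum: 0
Gen 4: crossing 4x2. Both 1&5? no. Sum: 0
Gen 5: crossing 3x1. Both 1&5? no. Sum: 0
Gen 6: crossing 1x3. Both 1&5? no. Sum: 0
Gen 7: crossing 3x1. Both 1&5? no. Sum: 0
Gen 8: crossing 1x3. Both 1&5? no. Sum: 0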